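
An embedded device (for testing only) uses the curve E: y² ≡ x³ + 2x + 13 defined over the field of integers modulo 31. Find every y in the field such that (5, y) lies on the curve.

none

x³ + 2x + 13 = 148 ≡ 24 (mod 31).
24 is a non-residue mod 31; no y exists.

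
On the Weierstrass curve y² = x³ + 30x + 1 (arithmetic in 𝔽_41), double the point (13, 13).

tangent at (13, 13): λ = (3·13² + 30)/(2·13) ≡ 4/26. 26⁻¹ ≡ 30 (mod 41) since 26·30 = 780 ≡ 1, so λ ≡ 4·30 ≡ 38.
  x = λ² - 13 - 13 = 1444 - 26 ≡ 24; y = λ·(13 - 24) - 13 ≡ 20. → (24, 20)

(24, 20)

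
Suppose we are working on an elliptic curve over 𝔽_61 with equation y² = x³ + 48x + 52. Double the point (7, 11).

(11, 9)

tangent at (7, 11): λ = (3·7² + 48)/(2·11) ≡ 12/22. 22⁻¹ ≡ 25 (mod 61), so λ ≡ 12·25 ≡ 56.
  x = λ² - 7 - 7 = 3136 - 14 ≡ 11; y = λ·(7 - 11) - 11 ≡ 9. → (11, 9)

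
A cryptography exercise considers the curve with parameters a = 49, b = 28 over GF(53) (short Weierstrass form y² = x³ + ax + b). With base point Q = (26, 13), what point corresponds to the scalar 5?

(41, 37)

Repeated addition: build up to 5Q.
2Q: tangent at (26, 13): λ = (3·26² + 49)/(2·13) ≡ 10/26. 26⁻¹ ≡ 51 (mod 53), so λ ≡ 10·51 ≡ 33.
  x = λ² - 26 - 26 = 1089 - 52 ≡ 30; y = λ·(26 - 30) - 13 ≡ 14. → (30, 14)
3Q: (30, 14) + (26, 13). λ = (13 - 14)/(26 - 30) ≡ 52/49 mod 53. 49⁻¹ ≡ 13 (mod 53) since 49·13 = 637 ≡ 1, so λ ≡ 40.
  x = λ² - 30 - 26 = 1600 - 56 ≡ 7; y = λ·(30 - 7) - 14 ≡ 5. → (7, 5)
4Q: (7, 5) + (26, 13). λ = (13 - 5)/(26 - 7) ≡ 8/19 mod 53. 19⁻¹ ≡ 14 (mod 53), so λ ≡ 6.
  x = λ² - 7 - 26 = 36 - 33 ≡ 3; y = λ·(7 - 3) - 5 ≡ 19. → (3, 19)
5Q: (3, 19) + (26, 13). λ = (13 - 19)/(26 - 3) ≡ 47/23 mod 53. 23⁻¹ ≡ 30 (mod 53) since 23·30 = 690 ≡ 1, so λ ≡ 32.
  x = λ² - 3 - 26 = 1024 - 29 ≡ 41; y = λ·(3 - 41) - 19 ≡ 37. → (41, 37)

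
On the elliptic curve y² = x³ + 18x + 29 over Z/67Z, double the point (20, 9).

(20, 58)

tangent at (20, 9): λ = (3·20² + 18)/(2·9) ≡ 12/18. 18⁻¹ ≡ 41 (mod 67), so λ ≡ 12·41 ≡ 23.
  x = λ² - 20 - 20 = 529 - 40 ≡ 20; y = λ·(20 - 20) - 9 ≡ 58. → (20, 58)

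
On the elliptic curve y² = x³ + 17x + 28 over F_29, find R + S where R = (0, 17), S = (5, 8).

(11, 26)

(0, 17) + (5, 8). λ = (8 - 17)/(5 - 0) ≡ 20/5 mod 29. 5⁻¹ ≡ 6 (mod 29), so λ ≡ 4.
  x = λ² - 0 - 5 = 16 - 5 ≡ 11; y = λ·(0 - 11) - 17 ≡ 26. → (11, 26)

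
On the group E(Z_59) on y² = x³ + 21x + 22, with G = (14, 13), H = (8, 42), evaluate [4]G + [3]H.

First 4G:
Repeated addition: build up to 4G.
2G: tangent at (14, 13): λ = (3·14² + 21)/(2·13) ≡ 19/26. 26⁻¹ ≡ 25 (mod 59) since 26·25 = 650 ≡ 1, so λ ≡ 19·25 ≡ 3.
  x = λ² - 14 - 14 = 9 - 28 ≡ 40; y = λ·(14 - 40) - 13 ≡ 27. → (40, 27)
3G: (40, 27) + (14, 13). λ = (13 - 27)/(14 - 40) ≡ 45/33 mod 59. 33⁻¹ ≡ 34 (mod 59), so λ ≡ 55.
  x = λ² - 40 - 14 = 3025 - 54 ≡ 21; y = λ·(40 - 21) - 27 ≡ 15. → (21, 15)
4G: (21, 15) + (14, 13). λ = (13 - 15)/(14 - 21) ≡ 57/52 mod 59. 52⁻¹ ≡ 42 (mod 59), so λ ≡ 34.
  x = λ² - 21 - 14 = 1156 - 35 ≡ 0; y = λ·(21 - 0) - 15 ≡ 50. → (0, 50)
4G = (0, 50).
Next 3H:
Repeated addition: build up to 3H.
2H: tangent at (8, 42): λ = (3·8² + 21)/(2·42) ≡ 36/25. 25⁻¹ ≡ 26 (mod 59), so λ ≡ 36·26 ≡ 51.
  x = λ² - 8 - 8 = 2601 - 16 ≡ 48; y = λ·(8 - 48) - 42 ≡ 42. → (48, 42)
3H: (48, 42) + (8, 42). λ = (42 - 42)/(8 - 48) ≡ 0/19 mod 59. 19⁻¹ ≡ 28 (mod 59), so λ ≡ 0.
  x = λ² - 48 - 8 = 0 - 56 ≡ 3; y = λ·(48 - 3) - 42 ≡ 17. → (3, 17)
3H = (3, 17).
Finally 4G + 3H:
(0, 50) + (3, 17). λ = (17 - 50)/(3 - 0) ≡ 26/3 mod 59. 3⁻¹ ≡ 20 (mod 59), so λ ≡ 48.
  x = λ² - 0 - 3 = 2304 - 3 ≡ 0; y = λ·(0 - 0) - 50 ≡ 9. → (0, 9)

(0, 9)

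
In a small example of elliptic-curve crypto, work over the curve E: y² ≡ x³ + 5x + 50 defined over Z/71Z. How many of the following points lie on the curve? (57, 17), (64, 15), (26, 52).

2

(57, 17): 17² ≡ 5, rhs ≡ 5 → on.
(64, 15): 15² ≡ 12, rhs ≡ 27 → off.
(26, 52): 52² ≡ 6, rhs ≡ 6 → on.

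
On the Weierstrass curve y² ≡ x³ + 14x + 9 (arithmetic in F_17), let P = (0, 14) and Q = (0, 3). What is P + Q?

O

The two points share x = 0 and their y-coordinates satisfy 14 + 3 ≡ 0 (mod 17), so they are inverses. Their sum is O.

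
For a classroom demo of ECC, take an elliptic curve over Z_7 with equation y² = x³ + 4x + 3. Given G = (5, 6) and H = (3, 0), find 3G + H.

First 3G:
Repeated addition: build up to 3G.
2G: tangent at (5, 6): λ = (3·5² + 4)/(2·6) ≡ 2/5. 5⁻¹ ≡ 3 (mod 7) since 5·3 = 15 ≡ 1, so λ ≡ 2·3 ≡ 6.
  x = λ² - 5 - 5 = 36 - 10 ≡ 5; y = λ·(5 - 5) - 6 ≡ 1. → (5, 1)
3G: (5, 1) + (5, 6): same x and y₁ ≡ -y₂, so the sum is 𝒪.
3G = 𝒪.
Finally 3G + H:
𝒪 + (3, 0) = (3, 0) (identity).

(3, 0)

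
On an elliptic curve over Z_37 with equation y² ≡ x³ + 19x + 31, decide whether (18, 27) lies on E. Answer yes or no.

yes

y² = 27² ≡ 26; x³ + 19x + 31 = 6205 ≡ 26 (mod 37). 26 = 26.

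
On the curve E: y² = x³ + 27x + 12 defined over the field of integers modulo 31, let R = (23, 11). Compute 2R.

tangent at (23, 11): λ = (3·23² + 27)/(2·11) ≡ 2/22. 22⁻¹ ≡ 24 (mod 31) since 22·24 = 528 ≡ 1, so λ ≡ 2·24 ≡ 17.
  x = λ² - 23 - 23 = 289 - 46 ≡ 26; y = λ·(23 - 26) - 11 ≡ 0. → (26, 0)

(26, 0)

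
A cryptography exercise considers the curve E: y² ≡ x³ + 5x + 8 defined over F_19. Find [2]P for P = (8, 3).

(7, 14)

tangent at (8, 3): λ = (3·8² + 5)/(2·3) ≡ 7/6. 6⁻¹ ≡ 16 (mod 19), so λ ≡ 7·16 ≡ 17.
  x = λ² - 8 - 8 = 289 - 16 ≡ 7; y = λ·(8 - 7) - 3 ≡ 14. → (7, 14)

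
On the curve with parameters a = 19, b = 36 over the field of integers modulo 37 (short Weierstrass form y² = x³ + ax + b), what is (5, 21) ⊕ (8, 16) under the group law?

(5, 21) + (8, 16). λ = (16 - 21)/(8 - 5) ≡ 32/3 mod 37. 3⁻¹ ≡ 25 (mod 37), so λ ≡ 23.
  x = λ² - 5 - 8 = 529 - 13 ≡ 35; y = λ·(5 - 35) - 21 ≡ 29. → (35, 29)

(35, 29)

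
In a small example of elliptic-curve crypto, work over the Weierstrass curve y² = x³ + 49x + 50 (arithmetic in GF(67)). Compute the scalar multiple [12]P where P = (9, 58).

(53, 29)

Repeated addition: build up to 12P.
2P: tangent at (9, 58): λ = (3·9² + 49)/(2·58) ≡ 24/49. 49⁻¹ ≡ 26 (mod 67), so λ ≡ 24·26 ≡ 21.
  x = λ² - 9 - 9 = 441 - 18 ≡ 21; y = λ·(9 - 21) - 58 ≡ 25. → (21, 25)
3P: (21, 25) + (9, 58). λ = (58 - 25)/(9 - 21) ≡ 33/55 mod 67. 55⁻¹ ≡ 39 (mod 67) since 55·39 = 2145 ≡ 1, so λ ≡ 14.
  x = λ² - 21 - 9 = 196 - 30 ≡ 32; y = λ·(21 - 32) - 25 ≡ 22. → (32, 22)
4P: (32, 22) + (9, 58). λ = (58 - 22)/(9 - 32) ≡ 36/44 mod 67. 44⁻¹ ≡ 32 (mod 67) since 44·32 = 1408 ≡ 1, so λ ≡ 13.
  x = λ² - 32 - 9 = 169 - 41 ≡ 61; y = λ·(32 - 61) - 22 ≡ 3. → (61, 3)
5P: (61, 3) + (9, 58). λ = (58 - 3)/(9 - 61) ≡ 55/15 mod 67. 15⁻¹ ≡ 9 (mod 67), so λ ≡ 26.
  x = λ² - 61 - 9 = 676 - 70 ≡ 3; y = λ·(61 - 3) - 3 ≡ 31. → (3, 31)
6P: (3, 31) + (9, 58). λ = (58 - 31)/(9 - 3) ≡ 27/6 mod 67. 6⁻¹ ≡ 56 (mod 67) since 6·56 = 336 ≡ 1, so λ ≡ 38.
  x = λ² - 3 - 9 = 1444 - 12 ≡ 25; y = λ·(3 - 25) - 31 ≡ 4. → (25, 4)
7P: (25, 4) + (9, 58). λ = (58 - 4)/(9 - 25) ≡ 54/51 mod 67. 51⁻¹ ≡ 46 (mod 67) since 51·46 = 2346 ≡ 1, so λ ≡ 5.
  x = λ² - 25 - 9 = 25 - 34 ≡ 58; y = λ·(25 - 58) - 4 ≡ 32. → (58, 32)
8P: (58, 32) + (9, 58). λ = (58 - 32)/(9 - 58) ≡ 26/18 mod 67. 18⁻¹ ≡ 41 (mod 67) since 18·41 = 738 ≡ 1, so λ ≡ 61.
  x = λ² - 58 - 9 = 3721 - 67 ≡ 36; y = λ·(58 - 36) - 32 ≡ 37. → (36, 37)
9P: (36, 37) + (9, 58). λ = (58 - 37)/(9 - 36) ≡ 21/40 mod 67. 40⁻¹ ≡ 62 (mod 67), so λ ≡ 29.
  x = λ² - 36 - 9 = 841 - 45 ≡ 59; y = λ·(36 - 59) - 37 ≡ 33. → (59, 33)
10P: (59, 33) + (9, 58). λ = (58 - 33)/(9 - 59) ≡ 25/17 mod 67. 17⁻¹ ≡ 4 (mod 67), so λ ≡ 33.
  x = λ² - 59 - 9 = 1089 - 68 ≡ 16; y = λ·(59 - 16) - 33 ≡ 46. → (16, 46)
11P: (16, 46) + (9, 58). λ = (58 - 46)/(9 - 16) ≡ 12/60 mod 67. 60⁻¹ ≡ 19 (mod 67) since 60·19 = 1140 ≡ 1, so λ ≡ 27.
  x = λ² - 16 - 9 = 729 - 25 ≡ 34; y = λ·(16 - 34) - 46 ≡ 4. → (34, 4)
12P: (34, 4) + (9, 58). λ = (58 - 4)/(9 - 34) ≡ 54/42 mod 67. 42⁻¹ ≡ 8 (mod 67), so λ ≡ 30.
  x = λ² - 34 - 9 = 900 - 43 ≡ 53; y = λ·(34 - 53) - 4 ≡ 29. → (53, 29)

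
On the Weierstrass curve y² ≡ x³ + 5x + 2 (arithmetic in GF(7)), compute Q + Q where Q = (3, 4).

tangent at (3, 4): λ = (3·3² + 5)/(2·4) ≡ 4/1. 1⁻¹ ≡ 1 (mod 7), so λ ≡ 4·1 ≡ 4.
  x = λ² - 3 - 3 = 16 - 6 ≡ 3; y = λ·(3 - 3) - 4 ≡ 3. → (3, 3)

(3, 3)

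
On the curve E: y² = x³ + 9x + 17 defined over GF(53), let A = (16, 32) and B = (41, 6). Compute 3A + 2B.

(45, 4)

First 3A:
Repeated addition: build up to 3A.
2A: tangent at (16, 32): λ = (3·16² + 9)/(2·32) ≡ 35/11. 11⁻¹ ≡ 29 (mod 53), so λ ≡ 35·29 ≡ 8.
  x = λ² - 16 - 16 = 64 - 32 ≡ 32; y = λ·(16 - 32) - 32 ≡ 52. → (32, 52)
3A: (32, 52) + (16, 32). λ = (32 - 52)/(16 - 32) ≡ 33/37 mod 53. 37⁻¹ ≡ 43 (mod 53) since 37·43 = 1591 ≡ 1, so λ ≡ 41.
  x = λ² - 32 - 16 = 1681 - 48 ≡ 43; y = λ·(32 - 43) - 52 ≡ 27. → (43, 27)
3A = (43, 27).
Next 2B:
Repeated addition: build up to 2B.
2B: tangent at (41, 6): λ = (3·41² + 9)/(2·6) ≡ 17/12. 12⁻¹ ≡ 31 (mod 53), so λ ≡ 17·31 ≡ 50.
  x = λ² - 41 - 41 = 2500 - 82 ≡ 33; y = λ·(41 - 33) - 6 ≡ 23. → (33, 23)
2B = (33, 23).
Finally 3A + 2B:
(43, 27) + (33, 23). λ = (23 - 27)/(33 - 43) ≡ 49/43 mod 53. 43⁻¹ ≡ 37 (mod 53), so λ ≡ 11.
  x = λ² - 43 - 33 = 121 - 76 ≡ 45; y = λ·(43 - 45) - 27 ≡ 4. → (45, 4)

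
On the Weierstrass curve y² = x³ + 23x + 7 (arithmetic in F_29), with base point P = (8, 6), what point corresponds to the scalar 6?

Repeated addition: build up to 6P.
2P: tangent at (8, 6): λ = (3·8² + 23)/(2·6) ≡ 12/12. 12⁻¹ ≡ 17 (mod 29), so λ ≡ 12·17 ≡ 1.
  x = λ² - 8 - 8 = 1 - 16 ≡ 14; y = λ·(8 - 14) - 6 ≡ 17. → (14, 17)
3P: (14, 17) + (8, 6). λ = (6 - 17)/(8 - 14) ≡ 18/23 mod 29. 23⁻¹ ≡ 24 (mod 29), so λ ≡ 26.
  x = λ² - 14 - 8 = 676 - 22 ≡ 16; y = λ·(14 - 16) - 17 ≡ 18. → (16, 18)
4P: (16, 18) + (8, 6). λ = (6 - 18)/(8 - 16) ≡ 17/21 mod 29. 21⁻¹ ≡ 18 (mod 29), so λ ≡ 16.
  x = λ² - 16 - 8 = 256 - 24 ≡ 0; y = λ·(16 - 0) - 18 ≡ 6. → (0, 6)
5P: (0, 6) + (8, 6). λ = (6 - 6)/(8 - 0) ≡ 0/8 mod 29. 8⁻¹ ≡ 11 (mod 29) since 8·11 = 88 ≡ 1, so λ ≡ 0.
  x = λ² - 0 - 8 = 0 - 8 ≡ 21; y = λ·(0 - 21) - 6 ≡ 23. → (21, 23)
6P: (21, 23) + (8, 6). λ = (6 - 23)/(8 - 21) ≡ 12/16 mod 29. 16⁻¹ ≡ 20 (mod 29), so λ ≡ 8.
  x = λ² - 21 - 8 = 64 - 29 ≡ 6; y = λ·(21 - 6) - 23 ≡ 10. → (6, 10)

(6, 10)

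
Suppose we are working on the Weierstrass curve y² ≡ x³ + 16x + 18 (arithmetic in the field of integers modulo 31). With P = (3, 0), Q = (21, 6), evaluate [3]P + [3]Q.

First 3P:
Repeated addition: build up to 3P.
2P: (3, 0) + (3, 0): same x and y₁ ≡ -y₂, so the sum is the point at infinity.
3P: the point at infinity + (3, 0) = (3, 0) (identity).
3P = (3, 0).
Next 3Q:
Repeated addition: build up to 3Q.
2Q: tangent at (21, 6): λ = (3·21² + 16)/(2·6) ≡ 6/12. 12⁻¹ ≡ 13 (mod 31), so λ ≡ 6·13 ≡ 16.
  x = λ² - 21 - 21 = 256 - 42 ≡ 28; y = λ·(21 - 28) - 6 ≡ 6. → (28, 6)
3Q: (28, 6) + (21, 6). λ = (6 - 6)/(21 - 28) ≡ 0/24 mod 31. 24⁻¹ ≡ 22 (mod 31) since 24·22 = 528 ≡ 1, so λ ≡ 0.
  x = λ² - 28 - 21 = 0 - 49 ≡ 13; y = λ·(28 - 13) - 6 ≡ 25. → (13, 25)
3Q = (13, 25).
Finally 3P + 3Q:
(3, 0) + (13, 25). λ = (25 - 0)/(13 - 3) ≡ 25/10 mod 31. 10⁻¹ ≡ 28 (mod 31), so λ ≡ 18.
  x = λ² - 3 - 13 = 324 - 16 ≡ 29; y = λ·(3 - 29) - 0 ≡ 28. → (29, 28)

(29, 28)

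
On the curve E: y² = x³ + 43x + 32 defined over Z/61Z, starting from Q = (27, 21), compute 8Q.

(49, 17)

Double-and-add on 8 = (1000)₂. Start with Q = (27, 21) for the leading 1-bit.
double: tangent at (27, 21): λ = (3·27² + 43)/(2·21) ≡ 34/42. 42⁻¹ ≡ 16 (mod 61), so λ ≡ 34·16 ≡ 56.
  x = λ² - 27 - 27 = 3136 - 54 ≡ 32; y = λ·(27 - 32) - 21 ≡ 4. → (32, 4)
double: tangent at (32, 4): λ = (3·32² + 43)/(2·4) ≡ 4/8. 8⁻¹ ≡ 23 (mod 61), so λ ≡ 4·23 ≡ 31.
  x = λ² - 32 - 32 = 961 - 64 ≡ 43; y = λ·(32 - 43) - 4 ≡ 21. → (43, 21)
double: tangent at (43, 21): λ = (3·43² + 43)/(2·21) ≡ 39/42. 42⁻¹ ≡ 16 (mod 61) since 42·16 = 672 ≡ 1, so λ ≡ 39·16 ≡ 14.
  x = λ² - 43 - 43 = 196 - 86 ≡ 49; y = λ·(43 - 49) - 21 ≡ 17. → (49, 17)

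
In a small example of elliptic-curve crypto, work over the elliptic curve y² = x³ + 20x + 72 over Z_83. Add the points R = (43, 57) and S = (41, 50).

(43, 57) + (41, 50). λ = (50 - 57)/(41 - 43) ≡ 76/81 mod 83. 81⁻¹ ≡ 41 (mod 83), so λ ≡ 45.
  x = λ² - 43 - 41 = 2025 - 84 ≡ 32; y = λ·(43 - 32) - 57 ≡ 23. → (32, 23)

(32, 23)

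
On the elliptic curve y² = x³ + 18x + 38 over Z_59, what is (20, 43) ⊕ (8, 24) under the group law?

(20, 43) + (8, 24). λ = (24 - 43)/(8 - 20) ≡ 40/47 mod 59. 47⁻¹ ≡ 54 (mod 59) since 47·54 = 2538 ≡ 1, so λ ≡ 36.
  x = λ² - 20 - 8 = 1296 - 28 ≡ 29; y = λ·(20 - 29) - 43 ≡ 46. → (29, 46)

(29, 46)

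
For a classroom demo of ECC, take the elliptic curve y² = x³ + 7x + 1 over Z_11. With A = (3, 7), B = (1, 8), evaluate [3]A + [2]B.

First 3A:
Repeated addition: build up to 3A.
2A: tangent at (3, 7): λ = (3·3² + 7)/(2·7) ≡ 1/3. 3⁻¹ ≡ 4 (mod 11) since 3·4 = 12 ≡ 1, so λ ≡ 1·4 ≡ 4.
  x = λ² - 3 - 3 = 16 - 6 ≡ 10; y = λ·(3 - 10) - 7 ≡ 9. → (10, 9)
3A: (10, 9) + (3, 7). λ = (7 - 9)/(3 - 10) ≡ 9/4 mod 11. 4⁻¹ ≡ 3 (mod 11), so λ ≡ 5.
  x = λ² - 10 - 3 = 25 - 13 ≡ 1; y = λ·(10 - 1) - 9 ≡ 3. → (1, 3)
3A = (1, 3).
Next 2B:
Repeated addition: build up to 2B.
2B: tangent at (1, 8): λ = (3·1² + 7)/(2·8) ≡ 10/5. 5⁻¹ ≡ 9 (mod 11), so λ ≡ 10·9 ≡ 2.
  x = λ² - 1 - 1 = 4 - 2 ≡ 2; y = λ·(1 - 2) - 8 ≡ 1. → (2, 1)
2B = (2, 1).
Finally 3A + 2B:
(1, 3) + (2, 1). λ = (1 - 3)/(2 - 1) ≡ 9/1 mod 11. 1⁻¹ ≡ 1 (mod 11), so λ ≡ 9.
  x = λ² - 1 - 2 = 81 - 3 ≡ 1; y = λ·(1 - 1) - 3 ≡ 8. → (1, 8)

(1, 8)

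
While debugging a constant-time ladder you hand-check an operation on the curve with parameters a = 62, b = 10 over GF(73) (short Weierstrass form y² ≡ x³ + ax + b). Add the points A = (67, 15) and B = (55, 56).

(67, 15) + (55, 56). λ = (56 - 15)/(55 - 67) ≡ 41/61 mod 73. 61⁻¹ ≡ 6 (mod 73) since 61·6 = 366 ≡ 1, so λ ≡ 27.
  x = λ² - 67 - 55 = 729 - 122 ≡ 23; y = λ·(67 - 23) - 15 ≡ 5. → (23, 5)

(23, 5)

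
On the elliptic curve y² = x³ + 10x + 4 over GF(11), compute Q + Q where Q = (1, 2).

(1, 9)

tangent at (1, 2): λ = (3·1² + 10)/(2·2) ≡ 2/4. 4⁻¹ ≡ 3 (mod 11), so λ ≡ 2·3 ≡ 6.
  x = λ² - 1 - 1 = 36 - 2 ≡ 1; y = λ·(1 - 1) - 2 ≡ 9. → (1, 9)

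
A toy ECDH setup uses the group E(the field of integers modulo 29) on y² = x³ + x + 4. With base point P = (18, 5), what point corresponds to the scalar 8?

(25, 9)

Double-and-add on 8 = (1000)₂. Start with P = (18, 5) for the leading 1-bit.
double: tangent at (18, 5): λ = (3·18² + 1)/(2·5) ≡ 16/10. 10⁻¹ ≡ 3 (mod 29) since 10·3 = 30 ≡ 1, so λ ≡ 16·3 ≡ 19.
  x = λ² - 18 - 18 = 361 - 36 ≡ 6; y = λ·(18 - 6) - 5 ≡ 20. → (6, 20)
double: tangent at (6, 20): λ = (3·6² + 1)/(2·20) ≡ 22/11. 11⁻¹ ≡ 8 (mod 29) since 11·8 = 88 ≡ 1, so λ ≡ 22·8 ≡ 2.
  x = λ² - 6 - 6 = 4 - 12 ≡ 21; y = λ·(6 - 21) - 20 ≡ 8. → (21, 8)
double: tangent at (21, 8): λ = (3·21² + 1)/(2·8) ≡ 19/16. 16⁻¹ ≡ 20 (mod 29) since 16·20 = 320 ≡ 1, so λ ≡ 19·20 ≡ 3.
  x = λ² - 21 - 21 = 9 - 42 ≡ 25; y = λ·(21 - 25) - 8 ≡ 9. → (25, 9)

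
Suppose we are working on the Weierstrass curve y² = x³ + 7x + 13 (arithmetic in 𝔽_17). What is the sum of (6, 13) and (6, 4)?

O

The two points share x = 6 and their y-coordinates satisfy 13 + 4 ≡ 0 (mod 17), so they are inverses. Their sum is O.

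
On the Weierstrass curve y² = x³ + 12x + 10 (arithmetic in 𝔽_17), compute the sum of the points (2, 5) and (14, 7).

(10, 5)

(2, 5) + (14, 7). λ = (7 - 5)/(14 - 2) ≡ 2/12 mod 17. 12⁻¹ ≡ 10 (mod 17) since 12·10 = 120 ≡ 1, so λ ≡ 3.
  x = λ² - 2 - 14 = 9 - 16 ≡ 10; y = λ·(2 - 10) - 5 ≡ 5. → (10, 5)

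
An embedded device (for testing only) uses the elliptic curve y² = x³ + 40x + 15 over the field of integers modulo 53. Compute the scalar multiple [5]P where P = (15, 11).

(33, 15)

Repeated addition: build up to 5P.
2P: tangent at (15, 11): λ = (3·15² + 40)/(2·11) ≡ 26/22. 22⁻¹ ≡ 41 (mod 53) since 22·41 = 902 ≡ 1, so λ ≡ 26·41 ≡ 6.
  x = λ² - 15 - 15 = 36 - 30 ≡ 6; y = λ·(15 - 6) - 11 ≡ 43. → (6, 43)
3P: (6, 43) + (15, 11). λ = (11 - 43)/(15 - 6) ≡ 21/9 mod 53. 9⁻¹ ≡ 6 (mod 53) since 9·6 = 54 ≡ 1, so λ ≡ 20.
  x = λ² - 6 - 15 = 400 - 21 ≡ 8; y = λ·(6 - 8) - 43 ≡ 23. → (8, 23)
4P: (8, 23) + (15, 11). λ = (11 - 23)/(15 - 8) ≡ 41/7 mod 53. 7⁻¹ ≡ 38 (mod 53), so λ ≡ 21.
  x = λ² - 8 - 15 = 441 - 23 ≡ 47; y = λ·(8 - 47) - 23 ≡ 6. → (47, 6)
5P: (47, 6) + (15, 11). λ = (11 - 6)/(15 - 47) ≡ 5/21 mod 53. 21⁻¹ ≡ 48 (mod 53), so λ ≡ 28.
  x = λ² - 47 - 15 = 784 - 62 ≡ 33; y = λ·(47 - 33) - 6 ≡ 15. → (33, 15)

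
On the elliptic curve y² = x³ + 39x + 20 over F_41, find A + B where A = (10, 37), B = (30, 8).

(3, 0)

(10, 37) + (30, 8). λ = (8 - 37)/(30 - 10) ≡ 12/20 mod 41. 20⁻¹ ≡ 39 (mod 41) since 20·39 = 780 ≡ 1, so λ ≡ 17.
  x = λ² - 10 - 30 = 289 - 40 ≡ 3; y = λ·(10 - 3) - 37 ≡ 0. → (3, 0)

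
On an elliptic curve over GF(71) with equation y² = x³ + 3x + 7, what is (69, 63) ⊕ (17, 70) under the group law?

(5, 54)

(69, 63) + (17, 70). λ = (70 - 63)/(17 - 69) ≡ 7/19 mod 71. 19⁻¹ ≡ 15 (mod 71), so λ ≡ 34.
  x = λ² - 69 - 17 = 1156 - 86 ≡ 5; y = λ·(69 - 5) - 63 ≡ 54. → (5, 54)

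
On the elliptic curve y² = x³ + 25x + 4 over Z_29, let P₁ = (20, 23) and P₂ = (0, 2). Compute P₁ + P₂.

(8, 7)

(20, 23) + (0, 2). λ = (2 - 23)/(0 - 20) ≡ 8/9 mod 29. 9⁻¹ ≡ 13 (mod 29) since 9·13 = 117 ≡ 1, so λ ≡ 17.
  x = λ² - 20 - 0 = 289 - 20 ≡ 8; y = λ·(20 - 8) - 23 ≡ 7. → (8, 7)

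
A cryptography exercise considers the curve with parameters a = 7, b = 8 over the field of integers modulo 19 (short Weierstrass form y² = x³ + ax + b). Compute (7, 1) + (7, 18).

The two points share x = 7 and their y-coordinates satisfy 1 + 18 ≡ 0 (mod 19), so they are inverses. Their sum is O.

O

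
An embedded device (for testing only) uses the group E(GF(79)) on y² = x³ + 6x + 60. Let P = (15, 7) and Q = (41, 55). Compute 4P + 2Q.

(8, 64)

First 4P:
Double-and-add on 4 = (100)₂. Start with P = (15, 7) for the leading 1-bit.
double: tangent at (15, 7): λ = (3·15² + 6)/(2·7) ≡ 49/14. 14⁻¹ ≡ 17 (mod 79) since 14·17 = 238 ≡ 1, so λ ≡ 49·17 ≡ 43.
  x = λ² - 15 - 15 = 1849 - 30 ≡ 2; y = λ·(15 - 2) - 7 ≡ 78. → (2, 78)
double: tangent at (2, 78): λ = (3·2² + 6)/(2·78) ≡ 18/77. 77⁻¹ ≡ 39 (mod 79) since 77·39 = 3003 ≡ 1, so λ ≡ 18·39 ≡ 70.
  x = λ² - 2 - 2 = 4900 - 4 ≡ 77; y = λ·(2 - 77) - 78 ≡ 44. → (77, 44)
4P = (77, 44).
Next 2Q:
Repeated addition: build up to 2Q.
2Q: tangent at (41, 55): λ = (3·41² + 6)/(2·55) ≡ 72/31. 31⁻¹ ≡ 51 (mod 79) since 31·51 = 1581 ≡ 1, so λ ≡ 72·51 ≡ 38.
  x = λ² - 41 - 41 = 1444 - 82 ≡ 19; y = λ·(41 - 19) - 55 ≡ 70. → (19, 70)
2Q = (19, 70).
Finally 4P + 2Q:
(77, 44) + (19, 70). λ = (70 - 44)/(19 - 77) ≡ 26/21 mod 79. 21⁻¹ ≡ 64 (mod 79), so λ ≡ 5.
  x = λ² - 77 - 19 = 25 - 96 ≡ 8; y = λ·(77 - 8) - 44 ≡ 64. → (8, 64)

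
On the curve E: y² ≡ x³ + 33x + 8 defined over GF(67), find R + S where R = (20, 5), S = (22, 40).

(13, 17)

(20, 5) + (22, 40). λ = (40 - 5)/(22 - 20) ≡ 35/2 mod 67. 2⁻¹ ≡ 34 (mod 67), so λ ≡ 51.
  x = λ² - 20 - 22 = 2601 - 42 ≡ 13; y = λ·(20 - 13) - 5 ≡ 17. → (13, 17)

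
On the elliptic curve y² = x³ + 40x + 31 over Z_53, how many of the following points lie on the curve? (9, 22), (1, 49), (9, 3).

1

(9, 22): 22² ≡ 7, rhs ≡ 7 → on.
(1, 49): 49² ≡ 16, rhs ≡ 19 → off.
(9, 3): 3² ≡ 9, rhs ≡ 7 → off.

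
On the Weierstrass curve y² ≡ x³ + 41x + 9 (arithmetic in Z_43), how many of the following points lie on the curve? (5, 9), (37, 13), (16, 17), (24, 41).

2

(5, 9): 9² ≡ 38, rhs ≡ 38 → on.
(37, 13): 13² ≡ 40, rhs ≡ 20 → off.
(16, 17): 17² ≡ 31, rhs ≡ 31 → on.
(24, 41): 41² ≡ 4, rhs ≡ 25 → off.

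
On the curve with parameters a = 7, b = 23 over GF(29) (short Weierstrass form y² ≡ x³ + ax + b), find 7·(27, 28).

Write G = (27, 28).
Repeated addition: build up to 7G.
2G: tangent at (27, 28): λ = (3·27² + 7)/(2·28) ≡ 19/27. 27⁻¹ ≡ 14 (mod 29), so λ ≡ 19·14 ≡ 5.
  x = λ² - 27 - 27 = 25 - 54 ≡ 0; y = λ·(27 - 0) - 28 ≡ 20. → (0, 20)
3G: (0, 20) + (27, 28). λ = (28 - 20)/(27 - 0) ≡ 8/27 mod 29. 27⁻¹ ≡ 14 (mod 29), so λ ≡ 25.
  x = λ² - 0 - 27 = 625 - 27 ≡ 18; y = λ·(0 - 18) - 20 ≡ 23. → (18, 23)
4G: (18, 23) + (27, 28). λ = (28 - 23)/(27 - 18) ≡ 5/9 mod 29. 9⁻¹ ≡ 13 (mod 29), so λ ≡ 7.
  x = λ² - 18 - 27 = 49 - 45 ≡ 4; y = λ·(18 - 4) - 23 ≡ 17. → (4, 17)
5G: (4, 17) + (27, 28). λ = (28 - 17)/(27 - 4) ≡ 11/23 mod 29. 23⁻¹ ≡ 24 (mod 29), so λ ≡ 3.
  x = λ² - 4 - 27 = 9 - 31 ≡ 7; y = λ·(4 - 7) - 17 ≡ 3. → (7, 3)
6G: (7, 3) + (27, 28). λ = (28 - 3)/(27 - 7) ≡ 25/20 mod 29. 20⁻¹ ≡ 16 (mod 29) since 20·16 = 320 ≡ 1, so λ ≡ 23.
  x = λ² - 7 - 27 = 529 - 34 ≡ 2; y = λ·(7 - 2) - 3 ≡ 25. → (2, 25)
7G: (2, 25) + (27, 28). λ = (28 - 25)/(27 - 2) ≡ 3/25 mod 29. 25⁻¹ ≡ 7 (mod 29) since 25·7 = 175 ≡ 1, so λ ≡ 21.
  x = λ² - 2 - 27 = 441 - 29 ≡ 6; y = λ·(2 - 6) - 25 ≡ 7. → (6, 7)

(6, 7)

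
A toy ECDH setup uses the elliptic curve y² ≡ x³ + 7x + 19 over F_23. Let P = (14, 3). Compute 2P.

(1, 2)

tangent at (14, 3): λ = (3·14² + 7)/(2·3) ≡ 20/6. 6⁻¹ ≡ 4 (mod 23) since 6·4 = 24 ≡ 1, so λ ≡ 20·4 ≡ 11.
  x = λ² - 14 - 14 = 121 - 28 ≡ 1; y = λ·(14 - 1) - 3 ≡ 2. → (1, 2)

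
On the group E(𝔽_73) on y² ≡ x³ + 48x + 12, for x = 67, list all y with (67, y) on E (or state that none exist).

x³ + 48x + 12 = 303991 ≡ 19 (mod 73).
Square roots of 19 mod 73: 26 and 47 (since 26² = 676 ≡ 19).

26, 47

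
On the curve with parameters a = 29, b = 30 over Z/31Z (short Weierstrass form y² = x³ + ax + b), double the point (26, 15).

(7, 24)

tangent at (26, 15): λ = (3·26² + 29)/(2·15) ≡ 11/30. 30⁻¹ ≡ 30 (mod 31), so λ ≡ 11·30 ≡ 20.
  x = λ² - 26 - 26 = 400 - 52 ≡ 7; y = λ·(26 - 7) - 15 ≡ 24. → (7, 24)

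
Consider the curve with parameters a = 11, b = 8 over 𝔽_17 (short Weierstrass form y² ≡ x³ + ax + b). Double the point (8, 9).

tangent at (8, 9): λ = (3·8² + 11)/(2·9) ≡ 16/1. 1⁻¹ ≡ 1 (mod 17) since 1·1 = 1 ≡ 1, so λ ≡ 16·1 ≡ 16.
  x = λ² - 8 - 8 = 256 - 16 ≡ 2; y = λ·(8 - 2) - 9 ≡ 2. → (2, 2)

(2, 2)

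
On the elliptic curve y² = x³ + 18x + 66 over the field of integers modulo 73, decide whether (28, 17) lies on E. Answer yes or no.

y² = 17² ≡ 70; x³ + 18x + 66 = 22522 ≡ 38 (mod 73). 70 ≠ 38.

no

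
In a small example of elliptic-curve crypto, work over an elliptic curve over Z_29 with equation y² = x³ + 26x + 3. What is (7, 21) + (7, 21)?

tangent at (7, 21): λ = (3·7² + 26)/(2·21) ≡ 28/13. 13⁻¹ ≡ 9 (mod 29), so λ ≡ 28·9 ≡ 20.
  x = λ² - 7 - 7 = 400 - 14 ≡ 9; y = λ·(7 - 9) - 21 ≡ 26. → (9, 26)

(9, 26)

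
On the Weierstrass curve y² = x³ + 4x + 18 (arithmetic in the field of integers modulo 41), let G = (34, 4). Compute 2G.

tangent at (34, 4): λ = (3·34² + 4)/(2·4) ≡ 28/8. 8⁻¹ ≡ 36 (mod 41), so λ ≡ 28·36 ≡ 24.
  x = λ² - 34 - 34 = 576 - 68 ≡ 16; y = λ·(34 - 16) - 4 ≡ 18. → (16, 18)

(16, 18)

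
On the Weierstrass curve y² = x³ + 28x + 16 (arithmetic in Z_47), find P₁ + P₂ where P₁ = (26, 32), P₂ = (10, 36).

(26, 32) + (10, 36). λ = (36 - 32)/(10 - 26) ≡ 4/31 mod 47. 31⁻¹ ≡ 44 (mod 47), so λ ≡ 35.
  x = λ² - 26 - 10 = 1225 - 36 ≡ 14; y = λ·(26 - 14) - 32 ≡ 12. → (14, 12)

(14, 12)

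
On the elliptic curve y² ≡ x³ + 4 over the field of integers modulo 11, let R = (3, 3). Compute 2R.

tangent at (3, 3): λ = (3·3² + 0)/(2·3) ≡ 5/6. 6⁻¹ ≡ 2 (mod 11), so λ ≡ 5·2 ≡ 10.
  x = λ² - 3 - 3 = 100 - 6 ≡ 6; y = λ·(3 - 6) - 3 ≡ 0. → (6, 0)

(6, 0)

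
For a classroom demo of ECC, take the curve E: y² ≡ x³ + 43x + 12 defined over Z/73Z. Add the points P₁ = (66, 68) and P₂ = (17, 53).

(44, 46)

(66, 68) + (17, 53). λ = (53 - 68)/(17 - 66) ≡ 58/24 mod 73. 24⁻¹ ≡ 70 (mod 73) since 24·70 = 1680 ≡ 1, so λ ≡ 45.
  x = λ² - 66 - 17 = 2025 - 83 ≡ 44; y = λ·(66 - 44) - 68 ≡ 46. → (44, 46)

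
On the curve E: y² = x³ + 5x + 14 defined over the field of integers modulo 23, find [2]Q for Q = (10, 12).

tangent at (10, 12): λ = (3·10² + 5)/(2·12) ≡ 6/1. 1⁻¹ ≡ 1 (mod 23), so λ ≡ 6·1 ≡ 6.
  x = λ² - 10 - 10 = 36 - 20 ≡ 16; y = λ·(10 - 16) - 12 ≡ 21. → (16, 21)

(16, 21)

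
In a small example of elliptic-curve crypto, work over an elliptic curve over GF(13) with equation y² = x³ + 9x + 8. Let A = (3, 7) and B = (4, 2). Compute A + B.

(3, 7) + (4, 2). λ = (2 - 7)/(4 - 3) ≡ 8/1 mod 13. 1⁻¹ ≡ 1 (mod 13) since 1·1 = 1 ≡ 1, so λ ≡ 8.
  x = λ² - 3 - 4 = 64 - 7 ≡ 5; y = λ·(3 - 5) - 7 ≡ 3. → (5, 3)

(5, 3)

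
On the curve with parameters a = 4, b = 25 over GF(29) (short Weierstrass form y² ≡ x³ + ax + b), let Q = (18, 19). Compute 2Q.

(15, 26)

tangent at (18, 19): λ = (3·18² + 4)/(2·19) ≡ 19/9. 9⁻¹ ≡ 13 (mod 29) since 9·13 = 117 ≡ 1, so λ ≡ 19·13 ≡ 15.
  x = λ² - 18 - 18 = 225 - 36 ≡ 15; y = λ·(18 - 15) - 19 ≡ 26. → (15, 26)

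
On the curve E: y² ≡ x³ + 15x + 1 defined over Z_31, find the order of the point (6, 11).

3

2P: tangent at (6, 11): λ = (3·6² + 15)/(2·11) ≡ 30/22. 22⁻¹ ≡ 24 (mod 31), so λ ≡ 30·24 ≡ 7.
  x = λ² - 6 - 6 = 49 - 12 ≡ 6; y = λ·(6 - 6) - 11 ≡ 20. → (6, 20)
3P: (6, 20) + (6, 11): same x and y₁ ≡ -y₂, so the sum is 𝒪.
3P = 𝒪, so the order is 3.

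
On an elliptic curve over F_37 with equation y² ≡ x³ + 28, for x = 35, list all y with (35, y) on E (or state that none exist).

x³ + 0x + 28 = 42903 ≡ 20 (mod 37).
20 is a non-residue mod 37; no y exists.

none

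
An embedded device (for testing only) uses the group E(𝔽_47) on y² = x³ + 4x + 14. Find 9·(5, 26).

Write G = (5, 26).
Repeated addition: build up to 9G.
2G: tangent at (5, 26): λ = (3·5² + 4)/(2·26) ≡ 32/5. 5⁻¹ ≡ 19 (mod 47) since 5·19 = 95 ≡ 1, so λ ≡ 32·19 ≡ 44.
  x = λ² - 5 - 5 = 1936 - 10 ≡ 46; y = λ·(5 - 46) - 26 ≡ 3. → (46, 3)
3G: (46, 3) + (5, 26). λ = (26 - 3)/(5 - 46) ≡ 23/6 mod 47. 6⁻¹ ≡ 8 (mod 47) since 6·8 = 48 ≡ 1, so λ ≡ 43.
  x = λ² - 46 - 5 = 1849 - 51 ≡ 12; y = λ·(46 - 12) - 3 ≡ 2. → (12, 2)
4G: (12, 2) + (5, 26). λ = (26 - 2)/(5 - 12) ≡ 24/40 mod 47. 40⁻¹ ≡ 20 (mod 47), so λ ≡ 10.
  x = λ² - 12 - 5 = 100 - 17 ≡ 36; y = λ·(12 - 36) - 2 ≡ 40. → (36, 40)
5G: (36, 40) + (5, 26). λ = (26 - 40)/(5 - 36) ≡ 33/16 mod 47. 16⁻¹ ≡ 3 (mod 47), so λ ≡ 5.
  x = λ² - 36 - 5 = 25 - 41 ≡ 31; y = λ·(36 - 31) - 40 ≡ 32. → (31, 32)
6G: (31, 32) + (5, 26). λ = (26 - 32)/(5 - 31) ≡ 41/21 mod 47. 21⁻¹ ≡ 9 (mod 47), so λ ≡ 40.
  x = λ² - 31 - 5 = 1600 - 36 ≡ 13; y = λ·(31 - 13) - 32 ≡ 30. → (13, 30)
7G: (13, 30) + (5, 26). λ = (26 - 30)/(5 - 13) ≡ 43/39 mod 47. 39⁻¹ ≡ 41 (mod 47), so λ ≡ 24.
  x = λ² - 13 - 5 = 576 - 18 ≡ 41; y = λ·(13 - 41) - 30 ≡ 3. → (41, 3)
8G: (41, 3) + (5, 26). λ = (26 - 3)/(5 - 41) ≡ 23/11 mod 47. 11⁻¹ ≡ 30 (mod 47) since 11·30 = 330 ≡ 1, so λ ≡ 32.
  x = λ² - 41 - 5 = 1024 - 46 ≡ 38; y = λ·(41 - 38) - 3 ≡ 46. → (38, 46)
9G: (38, 46) + (5, 26). λ = (26 - 46)/(5 - 38) ≡ 27/14 mod 47. 14⁻¹ ≡ 37 (mod 47), so λ ≡ 12.
  x = λ² - 38 - 5 = 144 - 43 ≡ 7; y = λ·(38 - 7) - 46 ≡ 44. → (7, 44)

(7, 44)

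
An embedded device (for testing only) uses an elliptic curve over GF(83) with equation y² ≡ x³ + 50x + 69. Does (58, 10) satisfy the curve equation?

y² = 10² ≡ 17; x³ + 50x + 69 = 198081 ≡ 43 (mod 83). 17 ≠ 43.

no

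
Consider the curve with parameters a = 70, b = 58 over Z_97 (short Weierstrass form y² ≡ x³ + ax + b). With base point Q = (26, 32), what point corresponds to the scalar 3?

Repeated addition: build up to 3Q.
2Q: tangent at (26, 32): λ = (3·26² + 70)/(2·32) ≡ 61/64. 64⁻¹ ≡ 47 (mod 97) since 64·47 = 3008 ≡ 1, so λ ≡ 61·47 ≡ 54.
  x = λ² - 26 - 26 = 2916 - 52 ≡ 51; y = λ·(26 - 51) - 32 ≡ 73. → (51, 73)
3Q: (51, 73) + (26, 32). λ = (32 - 73)/(26 - 51) ≡ 56/72 mod 97. 72⁻¹ ≡ 31 (mod 97), so λ ≡ 87.
  x = λ² - 51 - 26 = 7569 - 77 ≡ 23; y = λ·(51 - 23) - 73 ≡ 35. → (23, 35)

(23, 35)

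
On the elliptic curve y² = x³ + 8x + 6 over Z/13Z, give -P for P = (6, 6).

(6, 7)

-(6, 6) = (6, -6 mod 13) = (6, 7).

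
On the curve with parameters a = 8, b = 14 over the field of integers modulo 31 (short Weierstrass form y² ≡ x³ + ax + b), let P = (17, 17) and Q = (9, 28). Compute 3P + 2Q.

First 3P:
Repeated addition: build up to 3P.
2P: tangent at (17, 17): λ = (3·17² + 8)/(2·17) ≡ 7/3. 3⁻¹ ≡ 21 (mod 31) since 3·21 = 63 ≡ 1, so λ ≡ 7·21 ≡ 23.
  x = λ² - 17 - 17 = 529 - 34 ≡ 30; y = λ·(17 - 30) - 17 ≡ 25. → (30, 25)
3P: (30, 25) + (17, 17). λ = (17 - 25)/(17 - 30) ≡ 23/18 mod 31. 18⁻¹ ≡ 19 (mod 31) since 18·19 = 342 ≡ 1, so λ ≡ 3.
  x = λ² - 30 - 17 = 9 - 47 ≡ 24; y = λ·(30 - 24) - 25 ≡ 24. → (24, 24)
3P = (24, 24).
Next 2Q:
Repeated addition: build up to 2Q.
2Q: tangent at (9, 28): λ = (3·9² + 8)/(2·28) ≡ 3/25. 25⁻¹ ≡ 5 (mod 31), so λ ≡ 3·5 ≡ 15.
  x = λ² - 9 - 9 = 225 - 18 ≡ 21; y = λ·(9 - 21) - 28 ≡ 9. → (21, 9)
2Q = (21, 9).
Finally 3P + 2Q:
(24, 24) + (21, 9). λ = (9 - 24)/(21 - 24) ≡ 16/28 mod 31. 28⁻¹ ≡ 10 (mod 31) since 28·10 = 280 ≡ 1, so λ ≡ 5.
  x = λ² - 24 - 21 = 25 - 45 ≡ 11; y = λ·(24 - 11) - 24 ≡ 10. → (11, 10)

(11, 10)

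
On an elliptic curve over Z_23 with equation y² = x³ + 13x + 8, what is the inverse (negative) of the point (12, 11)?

-(12, 11) = (12, -11 mod 23) = (12, 12).

(12, 12)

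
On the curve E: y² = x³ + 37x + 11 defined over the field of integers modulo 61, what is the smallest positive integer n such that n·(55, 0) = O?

2

2P: (55, 0) + (55, 0): same x and y₁ ≡ -y₂, so the sum is O.
2P = O, so the order is 2.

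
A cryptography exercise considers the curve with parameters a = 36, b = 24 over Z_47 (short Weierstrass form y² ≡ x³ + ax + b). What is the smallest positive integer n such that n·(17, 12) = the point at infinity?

10

2P: tangent at (17, 12): λ = (3·17² + 36)/(2·12) ≡ 10/24. 24⁻¹ ≡ 2 (mod 47), so λ ≡ 10·2 ≡ 20.
  x = λ² - 17 - 17 = 400 - 34 ≡ 37; y = λ·(17 - 37) - 12 ≡ 11. → (37, 11)
3P: (37, 11) + (17, 12). λ = (12 - 11)/(17 - 37) ≡ 1/27 mod 47. 27⁻¹ ≡ 7 (mod 47), so λ ≡ 7.
  x = λ² - 37 - 17 = 49 - 54 ≡ 42; y = λ·(37 - 42) - 11 ≡ 1. → (42, 1)
4P: (42, 1) + (17, 12). λ = (12 - 1)/(17 - 42) ≡ 11/22 mod 47. 22⁻¹ ≡ 15 (mod 47), so λ ≡ 24.
  x = λ² - 42 - 17 = 576 - 59 ≡ 0; y = λ·(42 - 0) - 1 ≡ 20. → (0, 20)
5P: (0, 20) + (17, 12). λ = (12 - 20)/(17 - 0) ≡ 39/17 mod 47. 17⁻¹ ≡ 36 (mod 47), so λ ≡ 41.
  x = λ² - 0 - 17 = 1681 - 17 ≡ 19; y = λ·(0 - 19) - 20 ≡ 0. → (19, 0)
6P: (19, 0) + (17, 12). λ = (12 - 0)/(17 - 19) ≡ 12/45 mod 47. 45⁻¹ ≡ 23 (mod 47), so λ ≡ 41.
  x = λ² - 19 - 17 = 1681 - 36 ≡ 0; y = λ·(19 - 0) - 0 ≡ 27. → (0, 27)
7P: (0, 27) + (17, 12). λ = (12 - 27)/(17 - 0) ≡ 32/17 mod 47. 17⁻¹ ≡ 36 (mod 47), so λ ≡ 24.
  x = λ² - 0 - 17 = 576 - 17 ≡ 42; y = λ·(0 - 42) - 27 ≡ 46. → (42, 46)
8P: (42, 46) + (17, 12). λ = (12 - 46)/(17 - 42) ≡ 13/22 mod 47. 22⁻¹ ≡ 15 (mod 47) since 22·15 = 330 ≡ 1, so λ ≡ 7.
  x = λ² - 42 - 17 = 49 - 59 ≡ 37; y = λ·(42 - 37) - 46 ≡ 36. → (37, 36)
9P: (37, 36) + (17, 12). λ = (12 - 36)/(17 - 37) ≡ 23/27 mod 47. 27⁻¹ ≡ 7 (mod 47) since 27·7 = 189 ≡ 1, so λ ≡ 20.
  x = λ² - 37 - 17 = 400 - 54 ≡ 17; y = λ·(37 - 17) - 36 ≡ 35. → (17, 35)
10P: (17, 35) + (17, 12): same x and y₁ ≡ -y₂, so the sum is the point at infinity.
10P = the point at infinity, so the order is 10.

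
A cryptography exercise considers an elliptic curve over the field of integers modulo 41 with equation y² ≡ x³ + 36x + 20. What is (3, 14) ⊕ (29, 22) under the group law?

(4, 33)

(3, 14) + (29, 22). λ = (22 - 14)/(29 - 3) ≡ 8/26 mod 41. 26⁻¹ ≡ 30 (mod 41), so λ ≡ 35.
  x = λ² - 3 - 29 = 1225 - 32 ≡ 4; y = λ·(3 - 4) - 14 ≡ 33. → (4, 33)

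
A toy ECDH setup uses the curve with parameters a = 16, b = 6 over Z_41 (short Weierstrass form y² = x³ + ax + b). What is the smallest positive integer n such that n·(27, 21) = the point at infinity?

11

2P: tangent at (27, 21): λ = (3·27² + 16)/(2·21) ≡ 30/1. 1⁻¹ ≡ 1 (mod 41), so λ ≡ 30·1 ≡ 30.
  x = λ² - 27 - 27 = 900 - 54 ≡ 26; y = λ·(27 - 26) - 21 ≡ 9. → (26, 9)
3P: (26, 9) + (27, 21). λ = (21 - 9)/(27 - 26) ≡ 12/1 mod 41. 1⁻¹ ≡ 1 (mod 41) since 1·1 = 1 ≡ 1, so λ ≡ 12.
  x = λ² - 26 - 27 = 144 - 53 ≡ 9; y = λ·(26 - 9) - 9 ≡ 31. → (9, 31)
4P: (9, 31) + (27, 21). λ = (21 - 31)/(27 - 9) ≡ 31/18 mod 41. 18⁻¹ ≡ 16 (mod 41) since 18·16 = 288 ≡ 1, so λ ≡ 4.
  x = λ² - 9 - 27 = 16 - 36 ≡ 21; y = λ·(9 - 21) - 31 ≡ 3. → (21, 3)
5P: (21, 3) + (27, 21). λ = (21 - 3)/(27 - 21) ≡ 18/6 mod 41. 6⁻¹ ≡ 7 (mod 41), so λ ≡ 3.
  x = λ² - 21 - 27 = 9 - 48 ≡ 2; y = λ·(21 - 2) - 3 ≡ 13. → (2, 13)
6P: (2, 13) + (27, 21). λ = (21 - 13)/(27 - 2) ≡ 8/25 mod 41. 25⁻¹ ≡ 23 (mod 41), so λ ≡ 20.
  x = λ² - 2 - 27 = 400 - 29 ≡ 2; y = λ·(2 - 2) - 13 ≡ 28. → (2, 28)
7P: (2, 28) + (27, 21). λ = (21 - 28)/(27 - 2) ≡ 34/25 mod 41. 25⁻¹ ≡ 23 (mod 41) since 25·23 = 575 ≡ 1, so λ ≡ 3.
  x = λ² - 2 - 27 = 9 - 29 ≡ 21; y = λ·(2 - 21) - 28 ≡ 38. → (21, 38)
8P: (21, 38) + (27, 21). λ = (21 - 38)/(27 - 21) ≡ 24/6 mod 41. 6⁻¹ ≡ 7 (mod 41) since 6·7 = 42 ≡ 1, so λ ≡ 4.
  x = λ² - 21 - 27 = 16 - 48 ≡ 9; y = λ·(21 - 9) - 38 ≡ 10. → (9, 10)
9P: (9, 10) + (27, 21). λ = (21 - 10)/(27 - 9) ≡ 11/18 mod 41. 18⁻¹ ≡ 16 (mod 41), so λ ≡ 12.
  x = λ² - 9 - 27 = 144 - 36 ≡ 26; y = λ·(9 - 26) - 10 ≡ 32. → (26, 32)
10P: (26, 32) + (27, 21). λ = (21 - 32)/(27 - 26) ≡ 30/1 mod 41. 1⁻¹ ≡ 1 (mod 41), so λ ≡ 30.
  x = λ² - 26 - 27 = 900 - 53 ≡ 27; y = λ·(26 - 27) - 32 ≡ 20. → (27, 20)
11P: (27, 20) + (27, 21): same x and y₁ ≡ -y₂, so the sum is the point at infinity.
11P = the point at infinity, so the order is 11.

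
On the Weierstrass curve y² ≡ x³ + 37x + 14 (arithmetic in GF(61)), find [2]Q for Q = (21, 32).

(55, 8)

tangent at (21, 32): λ = (3·21² + 37)/(2·32) ≡ 18/3. 3⁻¹ ≡ 41 (mod 61), so λ ≡ 18·41 ≡ 6.
  x = λ² - 21 - 21 = 36 - 42 ≡ 55; y = λ·(21 - 55) - 32 ≡ 8. → (55, 8)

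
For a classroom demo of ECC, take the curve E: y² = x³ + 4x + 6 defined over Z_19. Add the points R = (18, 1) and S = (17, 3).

(18, 1) + (17, 3). λ = (3 - 1)/(17 - 18) ≡ 2/18 mod 19. 18⁻¹ ≡ 18 (mod 19) since 18·18 = 324 ≡ 1, so λ ≡ 17.
  x = λ² - 18 - 17 = 289 - 35 ≡ 7; y = λ·(18 - 7) - 1 ≡ 15. → (7, 15)

(7, 15)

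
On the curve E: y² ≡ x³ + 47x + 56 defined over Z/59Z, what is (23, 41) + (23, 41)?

tangent at (23, 41): λ = (3·23² + 47)/(2·41) ≡ 41/23. 23⁻¹ ≡ 18 (mod 59), so λ ≡ 41·18 ≡ 30.
  x = λ² - 23 - 23 = 900 - 46 ≡ 28; y = λ·(23 - 28) - 41 ≡ 45. → (28, 45)

(28, 45)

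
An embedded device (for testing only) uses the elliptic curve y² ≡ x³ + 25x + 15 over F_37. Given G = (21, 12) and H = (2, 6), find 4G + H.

(6, 23)

First 4G:
Repeated addition: build up to 4G.
2G: tangent at (21, 12): λ = (3·21² + 25)/(2·12) ≡ 16/24. 24⁻¹ ≡ 17 (mod 37), so λ ≡ 16·17 ≡ 13.
  x = λ² - 21 - 21 = 169 - 42 ≡ 16; y = λ·(21 - 16) - 12 ≡ 16. → (16, 16)
3G: (16, 16) + (21, 12). λ = (12 - 16)/(21 - 16) ≡ 33/5 mod 37. 5⁻¹ ≡ 15 (mod 37), so λ ≡ 14.
  x = λ² - 16 - 21 = 196 - 37 ≡ 11; y = λ·(16 - 11) - 16 ≡ 17. → (11, 17)
4G: (11, 17) + (21, 12). λ = (12 - 17)/(21 - 11) ≡ 32/10 mod 37. 10⁻¹ ≡ 26 (mod 37) since 10·26 = 260 ≡ 1, so λ ≡ 18.
  x = λ² - 11 - 21 = 324 - 32 ≡ 33; y = λ·(11 - 33) - 17 ≡ 31. → (33, 31)
4G = (33, 31).
Finally 4G + H:
(33, 31) + (2, 6). λ = (6 - 31)/(2 - 33) ≡ 12/6 mod 37. 6⁻¹ ≡ 31 (mod 37) since 6·31 = 186 ≡ 1, so λ ≡ 2.
  x = λ² - 33 - 2 = 4 - 35 ≡ 6; y = λ·(33 - 6) - 31 ≡ 23. → (6, 23)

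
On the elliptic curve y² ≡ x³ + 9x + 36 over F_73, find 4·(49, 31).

(11, 58)

Write G = (49, 31).
Double-and-add on 4 = (100)₂. Start with G = (49, 31) for the leading 1-bit.
double: tangent at (49, 31): λ = (3·49² + 9)/(2·31) ≡ 58/62. 62⁻¹ ≡ 53 (mod 73) since 62·53 = 3286 ≡ 1, so λ ≡ 58·53 ≡ 8.
  x = λ² - 49 - 49 = 64 - 98 ≡ 39; y = λ·(49 - 39) - 31 ≡ 49. → (39, 49)
double: tangent at (39, 49): λ = (3·39² + 9)/(2·49) ≡ 46/25. 25⁻¹ ≡ 38 (mod 73), so λ ≡ 46·38 ≡ 69.
  x = λ² - 39 - 39 = 4761 - 78 ≡ 11; y = λ·(39 - 11) - 49 ≡ 58. → (11, 58)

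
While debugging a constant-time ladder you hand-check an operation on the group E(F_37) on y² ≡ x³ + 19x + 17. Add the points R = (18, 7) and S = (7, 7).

(18, 7) + (7, 7). λ = (7 - 7)/(7 - 18) ≡ 0/26 mod 37. 26⁻¹ ≡ 10 (mod 37) since 26·10 = 260 ≡ 1, so λ ≡ 0.
  x = λ² - 18 - 7 = 0 - 25 ≡ 12; y = λ·(18 - 12) - 7 ≡ 30. → (12, 30)

(12, 30)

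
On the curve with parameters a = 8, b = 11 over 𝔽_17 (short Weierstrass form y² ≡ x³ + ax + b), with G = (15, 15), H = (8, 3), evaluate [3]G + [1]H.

First 3G:
Repeated addition: build up to 3G.
2G: tangent at (15, 15): λ = (3·15² + 8)/(2·15) ≡ 3/13. 13⁻¹ ≡ 4 (mod 17), so λ ≡ 3·4 ≡ 12.
  x = λ² - 15 - 15 = 144 - 30 ≡ 12; y = λ·(15 - 12) - 15 ≡ 4. → (12, 4)
3G: (12, 4) + (15, 15). λ = (15 - 4)/(15 - 12) ≡ 11/3 mod 17. 3⁻¹ ≡ 6 (mod 17), so λ ≡ 15.
  x = λ² - 12 - 15 = 225 - 27 ≡ 11; y = λ·(12 - 11) - 4 ≡ 11. → (11, 11)
3G = (11, 11).
Finally 3G + H:
(11, 11) + (8, 3). λ = (3 - 11)/(8 - 11) ≡ 9/14 mod 17. 14⁻¹ ≡ 11 (mod 17) since 14·11 = 154 ≡ 1, so λ ≡ 14.
  x = λ² - 11 - 8 = 196 - 19 ≡ 7; y = λ·(11 - 7) - 11 ≡ 11. → (7, 11)

(7, 11)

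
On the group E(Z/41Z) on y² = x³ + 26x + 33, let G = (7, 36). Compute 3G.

Repeated addition: build up to 3G.
2G: tangent at (7, 36): λ = (3·7² + 26)/(2·36) ≡ 9/31. 31⁻¹ ≡ 4 (mod 41) since 31·4 = 124 ≡ 1, so λ ≡ 9·4 ≡ 36.
  x = λ² - 7 - 7 = 1296 - 14 ≡ 11; y = λ·(7 - 11) - 36 ≡ 25. → (11, 25)
3G: (11, 25) + (7, 36). λ = (36 - 25)/(7 - 11) ≡ 11/37 mod 41. 37⁻¹ ≡ 10 (mod 41) since 37·10 = 370 ≡ 1, so λ ≡ 28.
  x = λ² - 11 - 7 = 784 - 18 ≡ 28; y = λ·(11 - 28) - 25 ≡ 32. → (28, 32)

(28, 32)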